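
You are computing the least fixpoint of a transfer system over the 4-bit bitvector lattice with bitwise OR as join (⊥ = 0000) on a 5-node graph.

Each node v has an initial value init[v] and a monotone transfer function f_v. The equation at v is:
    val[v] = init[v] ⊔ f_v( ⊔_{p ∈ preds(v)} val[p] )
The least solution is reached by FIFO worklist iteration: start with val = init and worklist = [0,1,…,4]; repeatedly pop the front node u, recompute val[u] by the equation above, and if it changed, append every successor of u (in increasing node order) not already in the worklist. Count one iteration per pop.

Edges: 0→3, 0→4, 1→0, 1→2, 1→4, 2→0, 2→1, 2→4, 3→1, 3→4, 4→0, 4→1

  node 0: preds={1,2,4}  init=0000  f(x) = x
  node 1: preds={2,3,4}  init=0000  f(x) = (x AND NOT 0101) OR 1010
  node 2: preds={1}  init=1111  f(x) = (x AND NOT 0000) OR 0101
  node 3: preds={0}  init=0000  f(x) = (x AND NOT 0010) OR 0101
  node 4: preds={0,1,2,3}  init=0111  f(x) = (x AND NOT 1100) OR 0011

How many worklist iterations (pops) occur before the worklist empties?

Iteration log — 7 steps:
  step 1. node 0  ⊔preds=1111  new=1111  old=0000  +wl: 
  step 2. node 1  ⊔preds=1111  new=1010  old=0000  +wl: 0
  step 3. node 2  ⊔preds=1010  new=1111  stable
  step 4. node 3  ⊔preds=1111  new=1101  old=0000  +wl: 1
  step 5. node 4  ⊔preds=1111  new=0111  stable
  step 6. node 0  ⊔preds=1111  new=1111  stable
  step 7. node 1  ⊔preds=1111  new=1010  stable

Least fixpoint reached:
  node 0: 1111
  node 1: 1010
  node 2: 1111
  node 3: 1101
  node 4: 0111

7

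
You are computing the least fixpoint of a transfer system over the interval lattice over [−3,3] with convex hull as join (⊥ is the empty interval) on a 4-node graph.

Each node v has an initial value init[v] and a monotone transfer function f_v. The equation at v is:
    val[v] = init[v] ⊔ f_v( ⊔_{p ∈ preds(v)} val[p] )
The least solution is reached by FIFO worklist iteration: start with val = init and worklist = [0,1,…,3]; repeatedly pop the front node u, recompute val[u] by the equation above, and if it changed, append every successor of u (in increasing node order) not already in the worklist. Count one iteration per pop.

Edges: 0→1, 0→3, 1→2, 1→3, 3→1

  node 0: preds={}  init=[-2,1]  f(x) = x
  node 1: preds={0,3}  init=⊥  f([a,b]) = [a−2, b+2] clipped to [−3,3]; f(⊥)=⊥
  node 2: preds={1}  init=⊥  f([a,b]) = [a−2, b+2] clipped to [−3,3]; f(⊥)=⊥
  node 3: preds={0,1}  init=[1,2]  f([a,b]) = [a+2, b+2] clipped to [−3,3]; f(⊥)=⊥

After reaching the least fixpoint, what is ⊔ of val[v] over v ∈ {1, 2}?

[-3,3]

Worklist (5 pops):
  #1 pop 0: in=⊥ → [-2,1] (no change)
  #2 pop 1: in=[-2,2] → [-3,3] (was ⊥); enqueue []
  #3 pop 2: in=[-3,3] → [-3,3] (was ⊥); enqueue []
  #4 pop 3: in=[-3,3] → [-1,3] (was [1,2]); enqueue [1]
  #5 pop 1: in=[-2,3] → [-3,3] (no change)

Fixpoint:
  val[0] = [-2,1]
  val[1] = [-3,3]
  val[2] = [-3,3]
  val[3] = [-1,3]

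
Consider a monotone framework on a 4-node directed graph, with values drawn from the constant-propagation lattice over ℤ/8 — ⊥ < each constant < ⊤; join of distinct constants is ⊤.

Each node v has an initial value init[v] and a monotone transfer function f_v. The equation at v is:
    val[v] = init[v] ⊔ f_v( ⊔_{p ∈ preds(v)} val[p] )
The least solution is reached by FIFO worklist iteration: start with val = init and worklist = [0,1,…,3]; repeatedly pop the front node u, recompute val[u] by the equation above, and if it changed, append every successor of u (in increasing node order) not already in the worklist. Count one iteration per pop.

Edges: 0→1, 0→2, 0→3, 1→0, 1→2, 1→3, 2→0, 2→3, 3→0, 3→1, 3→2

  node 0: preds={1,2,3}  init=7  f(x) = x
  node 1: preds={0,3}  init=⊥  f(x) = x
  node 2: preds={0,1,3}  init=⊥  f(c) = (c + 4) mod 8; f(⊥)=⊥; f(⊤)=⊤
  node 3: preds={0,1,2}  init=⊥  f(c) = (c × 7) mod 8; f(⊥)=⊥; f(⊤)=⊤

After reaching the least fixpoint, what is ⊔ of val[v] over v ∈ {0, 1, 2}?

⊤

Worklist (9 pops):
  #1 pop 0: in=⊥ → 7 (no change)
  #2 pop 1: in=7 → 7 (was ⊥); enqueue [0]
  #3 pop 2: in=7 → 3 (was ⊥); enqueue []
  #4 pop 3: in=⊤ → ⊤ (was ⊥); enqueue [1,2]
  #5 pop 0: in=⊤ → ⊤ (was 7); enqueue [3]
  #6 pop 1: in=⊤ → ⊤ (was 7); enqueue [0]
  #7 pop 2: in=⊤ → ⊤ (was 3); enqueue []
  #8 pop 3: in=⊤ → ⊤ (no change)
  #9 pop 0: in=⊤ → ⊤ (no change)

Fixpoint:
  val[0] = ⊤
  val[1] = ⊤
  val[2] = ⊤
  val[3] = ⊤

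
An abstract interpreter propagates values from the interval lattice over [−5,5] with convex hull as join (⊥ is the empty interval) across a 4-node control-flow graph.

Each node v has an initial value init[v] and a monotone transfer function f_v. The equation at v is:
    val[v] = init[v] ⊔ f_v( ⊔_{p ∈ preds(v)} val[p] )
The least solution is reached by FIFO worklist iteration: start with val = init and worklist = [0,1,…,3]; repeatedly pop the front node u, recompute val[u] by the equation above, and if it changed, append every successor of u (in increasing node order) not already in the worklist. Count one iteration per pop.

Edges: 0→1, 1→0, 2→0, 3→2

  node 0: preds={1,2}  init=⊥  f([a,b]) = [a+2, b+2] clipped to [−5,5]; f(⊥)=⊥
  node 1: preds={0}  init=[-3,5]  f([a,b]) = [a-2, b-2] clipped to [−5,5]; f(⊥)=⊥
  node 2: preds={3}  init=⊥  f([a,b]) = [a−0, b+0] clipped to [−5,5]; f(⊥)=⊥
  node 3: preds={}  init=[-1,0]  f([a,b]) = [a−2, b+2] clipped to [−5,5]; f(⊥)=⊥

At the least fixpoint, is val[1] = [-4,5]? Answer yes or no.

no

Iteration log — 5 steps:
  step 1. node 0  ⊔preds=[-3,5]  new=[-1,5]  old=⊥  +wl: 
  step 2. node 1  ⊔preds=[-1,5]  new=[-3,5]  stable
  step 3. node 2  ⊔preds=[-1,0]  new=[-1,0]  old=⊥  +wl: 0
  step 4. node 3  ⊔preds=⊥  new=[-1,0]  stable
  step 5. node 0  ⊔preds=[-3,5]  new=[-1,5]  stable

Least fixpoint reached:
  node 0: [-1,5]
  node 1: [-3,5]
  node 2: [-1,0]
  node 3: [-1,0]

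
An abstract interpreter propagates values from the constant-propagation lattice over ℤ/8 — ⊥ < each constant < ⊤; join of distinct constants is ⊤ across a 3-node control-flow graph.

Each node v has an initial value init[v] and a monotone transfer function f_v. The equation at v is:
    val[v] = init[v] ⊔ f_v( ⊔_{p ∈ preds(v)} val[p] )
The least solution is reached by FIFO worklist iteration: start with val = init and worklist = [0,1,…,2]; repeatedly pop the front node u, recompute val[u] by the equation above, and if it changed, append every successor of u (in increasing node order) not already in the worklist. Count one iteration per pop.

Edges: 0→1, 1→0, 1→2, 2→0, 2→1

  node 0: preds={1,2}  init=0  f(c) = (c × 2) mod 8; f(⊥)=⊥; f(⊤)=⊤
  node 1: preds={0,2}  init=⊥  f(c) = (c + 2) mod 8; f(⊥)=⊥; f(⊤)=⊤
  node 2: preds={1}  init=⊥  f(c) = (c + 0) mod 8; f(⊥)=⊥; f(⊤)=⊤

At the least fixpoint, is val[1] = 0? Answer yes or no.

Worklist (9 pops):
  #1 pop 0: in=⊥ → 0 (no change)
  #2 pop 1: in=0 → 2 (was ⊥); enqueue [0]
  #3 pop 2: in=2 → 2 (was ⊥); enqueue [1]
  #4 pop 0: in=2 → ⊤ (was 0); enqueue []
  #5 pop 1: in=⊤ → ⊤ (was 2); enqueue [0,2]
  #6 pop 0: in=⊤ → ⊤ (no change)
  #7 pop 2: in=⊤ → ⊤ (was 2); enqueue [0,1]
  #8 pop 0: in=⊤ → ⊤ (no change)
  #9 pop 1: in=⊤ → ⊤ (no change)

Fixpoint:
  val[0] = ⊤
  val[1] = ⊤
  val[2] = ⊤

no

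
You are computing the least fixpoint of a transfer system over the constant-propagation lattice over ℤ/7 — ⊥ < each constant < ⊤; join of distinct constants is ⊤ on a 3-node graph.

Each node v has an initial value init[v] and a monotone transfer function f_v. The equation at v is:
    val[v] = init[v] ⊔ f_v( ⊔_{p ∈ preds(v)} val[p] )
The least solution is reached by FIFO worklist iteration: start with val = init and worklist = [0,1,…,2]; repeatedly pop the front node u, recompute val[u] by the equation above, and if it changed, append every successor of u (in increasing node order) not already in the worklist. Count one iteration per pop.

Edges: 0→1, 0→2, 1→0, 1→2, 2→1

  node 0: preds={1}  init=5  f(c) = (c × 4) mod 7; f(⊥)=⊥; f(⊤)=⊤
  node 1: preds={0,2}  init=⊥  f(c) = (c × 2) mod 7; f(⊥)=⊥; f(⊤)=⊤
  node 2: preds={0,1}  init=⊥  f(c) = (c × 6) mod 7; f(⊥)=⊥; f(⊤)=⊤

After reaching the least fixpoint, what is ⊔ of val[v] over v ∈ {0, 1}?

⊤

Worklist (8 pops):
  #1 pop 0: in=⊥ → 5 (no change)
  #2 pop 1: in=5 → 3 (was ⊥); enqueue [0]
  #3 pop 2: in=⊤ → ⊤ (was ⊥); enqueue [1]
  #4 pop 0: in=3 → 5 (no change)
  #5 pop 1: in=⊤ → ⊤ (was 3); enqueue [0,2]
  #6 pop 0: in=⊤ → ⊤ (was 5); enqueue [1]
  #7 pop 2: in=⊤ → ⊤ (no change)
  #8 pop 1: in=⊤ → ⊤ (no change)

Fixpoint:
  val[0] = ⊤
  val[1] = ⊤
  val[2] = ⊤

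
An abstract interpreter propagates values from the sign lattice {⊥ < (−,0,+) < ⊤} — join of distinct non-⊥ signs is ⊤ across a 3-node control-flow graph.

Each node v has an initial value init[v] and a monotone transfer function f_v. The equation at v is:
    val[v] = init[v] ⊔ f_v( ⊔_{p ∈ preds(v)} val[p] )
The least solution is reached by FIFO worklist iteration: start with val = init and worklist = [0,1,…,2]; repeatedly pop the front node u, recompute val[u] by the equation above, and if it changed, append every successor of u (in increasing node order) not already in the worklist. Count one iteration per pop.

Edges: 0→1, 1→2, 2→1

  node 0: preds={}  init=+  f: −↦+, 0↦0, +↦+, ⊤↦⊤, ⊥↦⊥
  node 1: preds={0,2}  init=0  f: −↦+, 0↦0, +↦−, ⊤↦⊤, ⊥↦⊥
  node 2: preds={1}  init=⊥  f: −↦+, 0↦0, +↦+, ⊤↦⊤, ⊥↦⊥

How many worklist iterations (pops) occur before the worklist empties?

Iteration log — 4 steps:
  step 1. node 0  ⊔preds=⊥  new=+  stable
  step 2. node 1  ⊔preds=+  new=⊤  old=0  +wl: 
  step 3. node 2  ⊔preds=⊤  new=⊤  old=⊥  +wl: 1
  step 4. node 1  ⊔preds=⊤  new=⊤  stable

Least fixpoint reached:
  node 0: +
  node 1: ⊤
  node 2: ⊤

4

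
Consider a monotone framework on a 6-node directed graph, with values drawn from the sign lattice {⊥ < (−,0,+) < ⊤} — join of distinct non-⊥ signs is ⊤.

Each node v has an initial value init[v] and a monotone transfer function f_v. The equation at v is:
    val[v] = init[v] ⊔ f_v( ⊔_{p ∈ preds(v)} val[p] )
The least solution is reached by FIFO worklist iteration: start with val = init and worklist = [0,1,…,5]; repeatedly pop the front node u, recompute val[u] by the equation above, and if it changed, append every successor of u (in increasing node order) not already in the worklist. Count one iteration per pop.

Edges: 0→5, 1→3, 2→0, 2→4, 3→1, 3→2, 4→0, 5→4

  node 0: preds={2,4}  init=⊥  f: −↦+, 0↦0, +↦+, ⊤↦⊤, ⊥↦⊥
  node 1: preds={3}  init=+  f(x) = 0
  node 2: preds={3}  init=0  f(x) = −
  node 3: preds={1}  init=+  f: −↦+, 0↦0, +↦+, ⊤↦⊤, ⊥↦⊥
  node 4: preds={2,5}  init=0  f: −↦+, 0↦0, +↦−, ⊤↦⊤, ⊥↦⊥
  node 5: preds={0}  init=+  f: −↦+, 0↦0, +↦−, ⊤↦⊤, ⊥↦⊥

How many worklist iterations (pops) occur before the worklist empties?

Iteration log — 11 steps:
  step 1. node 0  ⊔preds=0  new=0  old=⊥  +wl: 
  step 2. node 1  ⊔preds=+  new=⊤  old=+  +wl: 
  step 3. node 2  ⊔preds=+  new=⊤  old=0  +wl: 0
  step 4. node 3  ⊔preds=⊤  new=⊤  old=+  +wl: 1,2
  step 5. node 4  ⊔preds=⊤  new=⊤  old=0  +wl: 
  step 6. node 5  ⊔preds=0  new=⊤  old=+  +wl: 4
  step 7. node 0  ⊔preds=⊤  new=⊤  old=0  +wl: 5
  step 8. node 1  ⊔preds=⊤  new=⊤  stable
  step 9. node 2  ⊔preds=⊤  new=⊤  stable
  step 10. node 4  ⊔preds=⊤  new=⊤  stable
  step 11. node 5  ⊔preds=⊤  new=⊤  stable

Least fixpoint reached:
  node 0: ⊤
  node 1: ⊤
  node 2: ⊤
  node 3: ⊤
  node 4: ⊤
  node 5: ⊤

11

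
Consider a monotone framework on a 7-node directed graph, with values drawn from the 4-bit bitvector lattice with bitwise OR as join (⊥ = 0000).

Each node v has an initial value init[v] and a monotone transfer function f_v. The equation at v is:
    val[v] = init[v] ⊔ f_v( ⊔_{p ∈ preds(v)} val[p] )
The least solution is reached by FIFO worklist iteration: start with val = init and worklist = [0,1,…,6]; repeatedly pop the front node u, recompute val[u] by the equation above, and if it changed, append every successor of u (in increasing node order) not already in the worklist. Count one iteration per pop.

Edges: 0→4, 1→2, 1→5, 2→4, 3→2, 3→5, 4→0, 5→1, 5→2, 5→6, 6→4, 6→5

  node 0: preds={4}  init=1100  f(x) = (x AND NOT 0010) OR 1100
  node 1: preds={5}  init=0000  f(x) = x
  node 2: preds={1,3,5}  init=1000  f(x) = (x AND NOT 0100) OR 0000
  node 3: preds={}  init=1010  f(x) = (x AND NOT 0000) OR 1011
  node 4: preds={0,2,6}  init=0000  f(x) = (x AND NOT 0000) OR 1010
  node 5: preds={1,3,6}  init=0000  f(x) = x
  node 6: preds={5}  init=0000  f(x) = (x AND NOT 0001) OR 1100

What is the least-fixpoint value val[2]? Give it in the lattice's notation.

Trace (19 dequeues):
  [1] u=0 | in 0000 | out 1100 | ==
  [2] u=1 | in 0000 | out 0000 | ==
  [3] u=2 | in 1010 | out 1010 | prev 1000 | push {}
  [4] u=3 | in 0000 | out 1011 | prev 1010 | push {2}
  [5] u=4 | in 1110 | out 1110 | prev 0000 | push {0}
  [6] u=5 | in 1011 | out 1011 | prev 0000 | push {1}
  [7] u=6 | in 1011 | out 1110 | prev 0000 | push {4,5}
  [8] u=2 | in 1011 | out 1011 | prev 1010 | push {}
  [9] u=0 | in 1110 | out 1100 | ==
  [10] u=1 | in 1011 | out 1011 | prev 0000 | push {2}
  [11] u=4 | in 1111 | out 1111 | prev 1110 | push {0}
  [12] u=5 | in 1111 | out 1111 | prev 1011 | push {1,6}
  [13] u=2 | in 1111 | out 1011 | ==
  [14] u=0 | in 1111 | out 1101 | prev 1100 | push {4}
  [15] u=1 | in 1111 | out 1111 | prev 1011 | push {2,5}
  [16] u=6 | in 1111 | out 1110 | ==
  [17] u=4 | in 1111 | out 1111 | ==
  [18] u=2 | in 1111 | out 1011 | ==
  [19] u=5 | in 1111 | out 1111 | ==

Converged values:
  [0] 1101
  [1] 1111
  [2] 1011
  [3] 1011
  [4] 1111
  [5] 1111
  [6] 1110

1011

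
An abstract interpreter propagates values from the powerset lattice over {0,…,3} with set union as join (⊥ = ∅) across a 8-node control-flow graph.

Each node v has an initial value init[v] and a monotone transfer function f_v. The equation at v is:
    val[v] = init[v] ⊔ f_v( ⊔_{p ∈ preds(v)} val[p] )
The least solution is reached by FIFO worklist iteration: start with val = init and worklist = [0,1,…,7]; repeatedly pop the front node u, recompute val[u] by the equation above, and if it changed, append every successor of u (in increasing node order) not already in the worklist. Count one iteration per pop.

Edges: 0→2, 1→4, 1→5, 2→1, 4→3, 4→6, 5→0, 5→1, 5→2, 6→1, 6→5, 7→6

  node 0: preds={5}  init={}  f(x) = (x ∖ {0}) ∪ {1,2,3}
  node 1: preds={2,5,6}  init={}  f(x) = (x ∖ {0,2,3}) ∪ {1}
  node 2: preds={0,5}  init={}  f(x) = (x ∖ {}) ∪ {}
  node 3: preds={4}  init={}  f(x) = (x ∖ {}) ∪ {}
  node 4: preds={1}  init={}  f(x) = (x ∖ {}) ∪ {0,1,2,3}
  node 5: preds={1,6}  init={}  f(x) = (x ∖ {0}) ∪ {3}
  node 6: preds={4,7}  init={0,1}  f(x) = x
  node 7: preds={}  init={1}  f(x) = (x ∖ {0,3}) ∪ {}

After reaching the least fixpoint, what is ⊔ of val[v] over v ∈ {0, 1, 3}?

Iteration log — 16 steps:
  step 1. node 0  ⊔preds={}  new={1,2,3}  old={}  +wl: 
  step 2. node 1  ⊔preds={0,1}  new={1}  old={}  +wl: 
  step 3. node 2  ⊔preds={1,2,3}  new={1,2,3}  old={}  +wl: 1
  step 4. node 3  ⊔preds={}  new={}  stable
  step 5. node 4  ⊔preds={1}  new={0,1,2,3}  old={}  +wl: 3
  step 6. node 5  ⊔preds={0,1}  new={1,3}  old={}  +wl: 0,2
  step 7. node 6  ⊔preds={0,1,2,3}  new={0,1,2,3}  old={0,1}  +wl: 5
  step 8. node 7  ⊔preds={}  new={1}  stable
  step 9. node 1  ⊔preds={0,1,2,3}  new={1}  stable
  step 10. node 3  ⊔preds={0,1,2,3}  new={0,1,2,3}  old={}  +wl: 
  step 11. node 0  ⊔preds={1,3}  new={1,2,3}  stable
  step 12. node 2  ⊔preds={1,2,3}  new={1,2,3}  stable
  step 13. node 5  ⊔preds={0,1,2,3}  new={1,2,3}  old={1,3}  +wl: 0,1,2
  step 14. node 0  ⊔preds={1,2,3}  new={1,2,3}  stable
  step 15. node 1  ⊔preds={0,1,2,3}  new={1}  stable
  step 16. node 2  ⊔preds={1,2,3}  new={1,2,3}  stable

Least fixpoint reached:
  node 0: {1,2,3}
  node 1: {1}
  node 2: {1,2,3}
  node 3: {0,1,2,3}
  node 4: {0,1,2,3}
  node 5: {1,2,3}
  node 6: {0,1,2,3}
  node 7: {1}

{0,1,2,3}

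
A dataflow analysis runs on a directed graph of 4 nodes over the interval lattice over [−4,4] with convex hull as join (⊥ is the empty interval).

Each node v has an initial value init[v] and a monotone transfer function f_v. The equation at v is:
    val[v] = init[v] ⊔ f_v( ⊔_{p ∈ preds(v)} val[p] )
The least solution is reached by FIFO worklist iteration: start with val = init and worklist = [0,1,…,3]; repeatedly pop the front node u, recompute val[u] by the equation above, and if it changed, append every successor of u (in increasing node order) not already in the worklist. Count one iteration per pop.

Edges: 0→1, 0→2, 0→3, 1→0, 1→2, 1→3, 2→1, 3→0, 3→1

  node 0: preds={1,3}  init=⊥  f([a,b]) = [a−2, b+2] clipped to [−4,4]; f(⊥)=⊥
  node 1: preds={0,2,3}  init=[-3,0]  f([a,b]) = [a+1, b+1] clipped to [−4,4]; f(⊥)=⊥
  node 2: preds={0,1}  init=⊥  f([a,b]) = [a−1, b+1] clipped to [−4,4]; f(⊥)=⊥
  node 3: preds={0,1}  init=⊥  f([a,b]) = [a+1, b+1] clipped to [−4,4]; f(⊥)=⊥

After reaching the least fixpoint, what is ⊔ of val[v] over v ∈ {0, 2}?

[-4,4]

Iteration log — 9 steps:
  step 1. node 0  ⊔preds=[-3,0]  new=[-4,2]  old=⊥  +wl: 
  step 2. node 1  ⊔preds=[-4,2]  new=[-3,3]  old=[-3,0]  +wl: 0
  step 3. node 2  ⊔preds=[-4,3]  new=[-4,4]  old=⊥  +wl: 1
  step 4. node 3  ⊔preds=[-4,3]  new=[-3,4]  old=⊥  +wl: 
  step 5. node 0  ⊔preds=[-3,4]  new=[-4,4]  old=[-4,2]  +wl: 2,3
  step 6. node 1  ⊔preds=[-4,4]  new=[-3,4]  old=[-3,3]  +wl: 0
  step 7. node 2  ⊔preds=[-4,4]  new=[-4,4]  stable
  step 8. node 3  ⊔preds=[-4,4]  new=[-3,4]  stable
  step 9. node 0  ⊔preds=[-3,4]  new=[-4,4]  stable

Least fixpoint reached:
  node 0: [-4,4]
  node 1: [-3,4]
  node 2: [-4,4]
  node 3: [-3,4]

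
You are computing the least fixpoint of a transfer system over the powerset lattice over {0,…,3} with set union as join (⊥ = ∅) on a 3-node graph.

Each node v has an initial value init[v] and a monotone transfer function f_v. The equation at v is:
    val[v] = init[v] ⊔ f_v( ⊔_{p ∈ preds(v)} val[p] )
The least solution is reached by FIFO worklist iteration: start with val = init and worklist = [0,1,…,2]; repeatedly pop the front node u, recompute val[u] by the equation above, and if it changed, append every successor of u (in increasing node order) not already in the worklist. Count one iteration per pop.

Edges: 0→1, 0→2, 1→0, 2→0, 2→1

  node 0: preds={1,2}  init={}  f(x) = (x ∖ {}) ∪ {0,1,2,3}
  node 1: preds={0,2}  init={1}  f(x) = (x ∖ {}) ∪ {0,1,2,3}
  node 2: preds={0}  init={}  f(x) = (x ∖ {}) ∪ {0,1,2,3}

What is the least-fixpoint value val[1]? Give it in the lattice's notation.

Worklist (5 pops):
  #1 pop 0: in={1} → {0,1,2,3} (was {}); enqueue []
  #2 pop 1: in={0,1,2,3} → {0,1,2,3} (was {1}); enqueue [0]
  #3 pop 2: in={0,1,2,3} → {0,1,2,3} (was {}); enqueue [1]
  #4 pop 0: in={0,1,2,3} → {0,1,2,3} (no change)
  #5 pop 1: in={0,1,2,3} → {0,1,2,3} (no change)

Fixpoint:
  val[0] = {0,1,2,3}
  val[1] = {0,1,2,3}
  val[2] = {0,1,2,3}

{0,1,2,3}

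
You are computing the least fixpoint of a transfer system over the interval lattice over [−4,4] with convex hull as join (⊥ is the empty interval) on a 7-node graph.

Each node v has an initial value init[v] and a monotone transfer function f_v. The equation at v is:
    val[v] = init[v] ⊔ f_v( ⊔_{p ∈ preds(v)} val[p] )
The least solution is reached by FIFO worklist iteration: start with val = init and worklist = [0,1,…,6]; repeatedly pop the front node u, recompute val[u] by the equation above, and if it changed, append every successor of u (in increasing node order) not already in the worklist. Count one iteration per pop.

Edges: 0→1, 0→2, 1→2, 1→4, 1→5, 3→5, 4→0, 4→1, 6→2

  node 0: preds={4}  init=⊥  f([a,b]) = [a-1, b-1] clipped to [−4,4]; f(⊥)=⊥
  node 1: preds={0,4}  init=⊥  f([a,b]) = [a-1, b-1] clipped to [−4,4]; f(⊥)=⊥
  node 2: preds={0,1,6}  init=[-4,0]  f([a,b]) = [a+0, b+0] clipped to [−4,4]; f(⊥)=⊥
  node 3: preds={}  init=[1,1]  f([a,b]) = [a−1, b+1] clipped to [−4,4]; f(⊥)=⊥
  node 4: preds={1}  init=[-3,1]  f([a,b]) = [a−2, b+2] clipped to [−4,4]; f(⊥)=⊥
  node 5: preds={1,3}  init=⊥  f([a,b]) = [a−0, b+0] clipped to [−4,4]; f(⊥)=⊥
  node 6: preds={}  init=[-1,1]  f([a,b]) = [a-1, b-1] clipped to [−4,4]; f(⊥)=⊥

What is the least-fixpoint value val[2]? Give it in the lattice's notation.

Iteration log — 22 steps:
  step 1. node 0  ⊔preds=[-3,1]  new=[-4,0]  old=⊥  +wl: 
  step 2. node 1  ⊔preds=[-4,1]  new=[-4,0]  old=⊥  +wl: 
  step 3. node 2  ⊔preds=[-4,1]  new=[-4,1]  old=[-4,0]  +wl: 
  step 4. node 3  ⊔preds=⊥  new=[1,1]  stable
  step 5. node 4  ⊔preds=[-4,0]  new=[-4,2]  old=[-3,1]  +wl: 0,1
  step 6. node 5  ⊔preds=[-4,1]  new=[-4,1]  old=⊥  +wl: 
  step 7. node 6  ⊔preds=⊥  new=[-1,1]  stable
  step 8. node 0  ⊔preds=[-4,2]  new=[-4,1]  old=[-4,0]  +wl: 2
  step 9. node 1  ⊔preds=[-4,2]  new=[-4,1]  old=[-4,0]  +wl: 4,5
  step 10. node 2  ⊔preds=[-4,1]  new=[-4,1]  stable
  step 11. node 4  ⊔preds=[-4,1]  new=[-4,3]  old=[-4,2]  +wl: 0,1
  step 12. node 5  ⊔preds=[-4,1]  new=[-4,1]  stable
  step 13. node 0  ⊔preds=[-4,3]  new=[-4,2]  old=[-4,1]  +wl: 2
  step 14. node 1  ⊔preds=[-4,3]  new=[-4,2]  old=[-4,1]  +wl: 4,5
  step 15. node 2  ⊔preds=[-4,2]  new=[-4,2]  old=[-4,1]  +wl: 
  step 16. node 4  ⊔preds=[-4,2]  new=[-4,4]  old=[-4,3]  +wl: 0,1
  step 17. node 5  ⊔preds=[-4,2]  new=[-4,2]  old=[-4,1]  +wl: 
  step 18. node 0  ⊔preds=[-4,4]  new=[-4,3]  old=[-4,2]  +wl: 2
  step 19. node 1  ⊔preds=[-4,4]  new=[-4,3]  old=[-4,2]  +wl: 4,5
  step 20. node 2  ⊔preds=[-4,3]  new=[-4,3]  old=[-4,2]  +wl: 
  step 21. node 4  ⊔preds=[-4,3]  new=[-4,4]  stable
  step 22. node 5  ⊔preds=[-4,3]  new=[-4,3]  old=[-4,2]  +wl: 

Least fixpoint reached:
  node 0: [-4,3]
  node 1: [-4,3]
  node 2: [-4,3]
  node 3: [1,1]
  node 4: [-4,4]
  node 5: [-4,3]
  node 6: [-1,1]

[-4,3]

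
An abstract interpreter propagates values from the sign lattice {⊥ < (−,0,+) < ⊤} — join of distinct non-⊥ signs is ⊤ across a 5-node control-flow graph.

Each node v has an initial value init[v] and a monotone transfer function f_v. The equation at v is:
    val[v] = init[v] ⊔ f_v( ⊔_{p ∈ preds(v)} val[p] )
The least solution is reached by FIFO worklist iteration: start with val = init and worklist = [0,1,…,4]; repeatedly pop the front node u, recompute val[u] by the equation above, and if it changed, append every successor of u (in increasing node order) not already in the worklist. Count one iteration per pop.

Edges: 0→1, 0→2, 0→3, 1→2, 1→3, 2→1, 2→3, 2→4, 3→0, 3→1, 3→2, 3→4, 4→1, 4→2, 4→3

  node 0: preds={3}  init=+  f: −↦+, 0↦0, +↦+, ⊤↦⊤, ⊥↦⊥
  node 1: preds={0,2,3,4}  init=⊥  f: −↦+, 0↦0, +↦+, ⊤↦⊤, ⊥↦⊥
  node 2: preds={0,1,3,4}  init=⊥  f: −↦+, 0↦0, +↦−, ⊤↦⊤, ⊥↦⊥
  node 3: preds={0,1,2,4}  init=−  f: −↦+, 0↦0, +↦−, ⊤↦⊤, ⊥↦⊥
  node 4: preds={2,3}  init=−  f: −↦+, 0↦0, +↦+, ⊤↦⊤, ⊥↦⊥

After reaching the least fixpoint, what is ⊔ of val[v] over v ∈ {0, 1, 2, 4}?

⊤

Iteration log — 10 steps:
  step 1. node 0  ⊔preds=−  new=+  stable
  step 2. node 1  ⊔preds=⊤  new=⊤  old=⊥  +wl: 
  step 3. node 2  ⊔preds=⊤  new=⊤  old=⊥  +wl: 1
  step 4. node 3  ⊔preds=⊤  new=⊤  old=−  +wl: 0,2
  step 5. node 4  ⊔preds=⊤  new=⊤  old=−  +wl: 3
  step 6. node 1  ⊔preds=⊤  new=⊤  stable
  step 7. node 0  ⊔preds=⊤  new=⊤  old=+  +wl: 1
  step 8. node 2  ⊔preds=⊤  new=⊤  stable
  step 9. node 3  ⊔preds=⊤  new=⊤  stable
  step 10. node 1  ⊔preds=⊤  new=⊤  stable

Least fixpoint reached:
  node 0: ⊤
  node 1: ⊤
  node 2: ⊤
  node 3: ⊤
  node 4: ⊤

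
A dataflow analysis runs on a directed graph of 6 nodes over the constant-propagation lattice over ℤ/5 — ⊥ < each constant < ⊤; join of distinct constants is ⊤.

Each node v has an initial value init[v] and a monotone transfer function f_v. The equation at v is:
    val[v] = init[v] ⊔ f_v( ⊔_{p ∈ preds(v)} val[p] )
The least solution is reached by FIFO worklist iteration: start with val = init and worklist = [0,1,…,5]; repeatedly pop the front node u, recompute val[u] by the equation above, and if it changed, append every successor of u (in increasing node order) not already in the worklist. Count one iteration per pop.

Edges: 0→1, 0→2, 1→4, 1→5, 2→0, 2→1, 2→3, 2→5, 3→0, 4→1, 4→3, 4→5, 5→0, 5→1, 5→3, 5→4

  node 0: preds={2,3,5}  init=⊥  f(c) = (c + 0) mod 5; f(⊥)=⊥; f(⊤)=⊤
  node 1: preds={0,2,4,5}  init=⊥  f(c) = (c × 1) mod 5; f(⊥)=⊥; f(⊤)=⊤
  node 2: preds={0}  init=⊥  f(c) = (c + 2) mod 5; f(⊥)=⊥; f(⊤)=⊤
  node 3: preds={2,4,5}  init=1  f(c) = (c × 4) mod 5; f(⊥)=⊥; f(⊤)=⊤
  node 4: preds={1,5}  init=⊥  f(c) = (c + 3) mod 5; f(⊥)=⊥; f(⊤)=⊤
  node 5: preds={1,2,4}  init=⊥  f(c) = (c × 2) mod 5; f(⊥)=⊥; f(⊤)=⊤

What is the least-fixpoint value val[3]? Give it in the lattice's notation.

Iteration log — 15 steps:
  step 1. node 0  ⊔preds=1  new=1  old=⊥  +wl: 
  step 2. node 1  ⊔preds=1  new=1  old=⊥  +wl: 
  step 3. node 2  ⊔preds=1  new=3  old=⊥  +wl: 0,1
  step 4. node 3  ⊔preds=3  new=⊤  old=1  +wl: 
  step 5. node 4  ⊔preds=1  new=4  old=⊥  +wl: 3
  step 6. node 5  ⊔preds=⊤  new=⊤  old=⊥  +wl: 4
  step 7. node 0  ⊔preds=⊤  new=⊤  old=1  +wl: 2
  step 8. node 1  ⊔preds=⊤  new=⊤  old=1  +wl: 5
  step 9. node 3  ⊔preds=⊤  new=⊤  stable
  step 10. node 4  ⊔preds=⊤  new=⊤  old=4  +wl: 1,3
  step 11. node 2  ⊔preds=⊤  new=⊤  old=3  +wl: 0
  step 12. node 5  ⊔preds=⊤  new=⊤  stable
  step 13. node 1  ⊔preds=⊤  new=⊤  stable
  step 14. node 3  ⊔preds=⊤  new=⊤  stable
  step 15. node 0  ⊔preds=⊤  new=⊤  stable

Least fixpoint reached:
  node 0: ⊤
  node 1: ⊤
  node 2: ⊤
  node 3: ⊤
  node 4: ⊤
  node 5: ⊤

⊤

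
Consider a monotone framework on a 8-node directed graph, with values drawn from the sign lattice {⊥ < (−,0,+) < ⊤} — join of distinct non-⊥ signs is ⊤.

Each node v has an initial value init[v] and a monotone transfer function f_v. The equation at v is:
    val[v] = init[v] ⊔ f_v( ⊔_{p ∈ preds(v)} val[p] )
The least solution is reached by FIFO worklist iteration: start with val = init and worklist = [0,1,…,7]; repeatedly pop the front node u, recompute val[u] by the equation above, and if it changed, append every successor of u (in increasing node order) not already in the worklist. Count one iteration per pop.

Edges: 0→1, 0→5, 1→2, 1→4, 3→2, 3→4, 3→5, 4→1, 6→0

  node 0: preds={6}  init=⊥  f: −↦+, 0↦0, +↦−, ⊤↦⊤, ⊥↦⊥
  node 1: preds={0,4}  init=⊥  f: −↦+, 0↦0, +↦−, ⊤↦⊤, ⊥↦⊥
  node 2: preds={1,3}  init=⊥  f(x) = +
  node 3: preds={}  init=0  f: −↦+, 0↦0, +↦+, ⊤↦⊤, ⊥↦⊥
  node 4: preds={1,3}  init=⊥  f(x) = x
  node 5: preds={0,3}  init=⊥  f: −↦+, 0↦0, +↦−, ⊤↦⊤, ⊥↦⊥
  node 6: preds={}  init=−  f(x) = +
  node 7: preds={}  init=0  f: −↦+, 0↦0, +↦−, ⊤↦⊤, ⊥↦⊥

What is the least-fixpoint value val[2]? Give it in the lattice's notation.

+

Iteration log — 14 steps:
  step 1. node 0  ⊔preds=−  new=+  old=⊥  +wl: 
  step 2. node 1  ⊔preds=+  new=−  old=⊥  +wl: 
  step 3. node 2  ⊔preds=⊤  new=+  old=⊥  +wl: 
  step 4. node 3  ⊔preds=⊥  new=0  stable
  step 5. node 4  ⊔preds=⊤  new=⊤  old=⊥  +wl: 1
  step 6. node 5  ⊔preds=⊤  new=⊤  old=⊥  +wl: 
  step 7. node 6  ⊔preds=⊥  new=⊤  old=−  +wl: 0
  step 8. node 7  ⊔preds=⊥  new=0  stable
  step 9. node 1  ⊔preds=⊤  new=⊤  old=−  +wl: 2,4
  step 10. node 0  ⊔preds=⊤  new=⊤  old=+  +wl: 1,5
  step 11. node 2  ⊔preds=⊤  new=+  stable
  step 12. node 4  ⊔preds=⊤  new=⊤  stable
  step 13. node 1  ⊔preds=⊤  new=⊤  stable
  step 14. node 5  ⊔preds=⊤  new=⊤  stable

Least fixpoint reached:
  node 0: ⊤
  node 1: ⊤
  node 2: +
  node 3: 0
  node 4: ⊤
  node 5: ⊤
  node 6: ⊤
  node 7: 0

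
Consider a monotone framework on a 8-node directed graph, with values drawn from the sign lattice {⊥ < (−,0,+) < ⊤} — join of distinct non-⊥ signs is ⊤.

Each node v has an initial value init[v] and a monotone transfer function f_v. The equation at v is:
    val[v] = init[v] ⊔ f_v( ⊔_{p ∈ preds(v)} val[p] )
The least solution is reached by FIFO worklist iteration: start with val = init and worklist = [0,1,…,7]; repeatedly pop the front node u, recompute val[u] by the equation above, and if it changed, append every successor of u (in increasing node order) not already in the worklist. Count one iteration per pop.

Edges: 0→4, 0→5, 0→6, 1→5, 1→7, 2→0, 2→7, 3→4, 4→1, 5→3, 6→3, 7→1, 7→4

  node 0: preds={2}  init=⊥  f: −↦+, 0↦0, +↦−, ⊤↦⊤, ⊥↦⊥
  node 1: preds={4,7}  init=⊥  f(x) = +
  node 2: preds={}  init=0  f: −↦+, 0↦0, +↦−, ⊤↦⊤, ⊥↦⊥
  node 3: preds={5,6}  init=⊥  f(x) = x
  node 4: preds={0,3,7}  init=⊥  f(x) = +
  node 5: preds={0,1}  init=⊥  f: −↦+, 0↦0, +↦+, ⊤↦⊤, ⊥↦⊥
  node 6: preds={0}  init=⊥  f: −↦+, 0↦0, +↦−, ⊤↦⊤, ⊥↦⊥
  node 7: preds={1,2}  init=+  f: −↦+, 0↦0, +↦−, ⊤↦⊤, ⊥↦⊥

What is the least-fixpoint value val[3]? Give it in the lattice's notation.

⊤

Iteration log — 11 steps:
  step 1. node 0  ⊔preds=0  new=0  old=⊥  +wl: 
  step 2. node 1  ⊔preds=+  new=+  old=⊥  +wl: 
  step 3. node 2  ⊔preds=⊥  new=0  stable
  step 4. node 3  ⊔preds=⊥  new=⊥  stable
  step 5. node 4  ⊔preds=⊤  new=+  old=⊥  +wl: 1
  step 6. node 5  ⊔preds=⊤  new=⊤  old=⊥  +wl: 3
  step 7. node 6  ⊔preds=0  new=0  old=⊥  +wl: 
  step 8. node 7  ⊔preds=⊤  new=⊤  old=+  +wl: 4
  step 9. node 1  ⊔preds=⊤  new=+  stable
  step 10. node 3  ⊔preds=⊤  new=⊤  old=⊥  +wl: 
  step 11. node 4  ⊔preds=⊤  new=+  stable

Least fixpoint reached:
  node 0: 0
  node 1: +
  node 2: 0
  node 3: ⊤
  node 4: +
  node 5: ⊤
  node 6: 0
  node 7: ⊤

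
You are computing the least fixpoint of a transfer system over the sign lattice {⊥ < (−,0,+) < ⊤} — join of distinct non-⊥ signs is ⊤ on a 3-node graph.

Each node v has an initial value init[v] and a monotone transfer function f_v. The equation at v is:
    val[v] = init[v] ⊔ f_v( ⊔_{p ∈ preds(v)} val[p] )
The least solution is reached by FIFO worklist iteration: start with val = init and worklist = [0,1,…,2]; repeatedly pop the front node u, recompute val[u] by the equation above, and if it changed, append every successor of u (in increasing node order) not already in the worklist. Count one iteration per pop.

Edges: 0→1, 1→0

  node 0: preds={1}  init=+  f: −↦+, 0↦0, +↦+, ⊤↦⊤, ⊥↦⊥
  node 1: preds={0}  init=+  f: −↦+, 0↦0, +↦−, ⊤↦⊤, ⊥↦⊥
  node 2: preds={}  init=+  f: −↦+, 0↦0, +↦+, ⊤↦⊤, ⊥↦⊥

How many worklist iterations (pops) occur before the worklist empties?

5

Iteration log — 5 steps:
  step 1. node 0  ⊔preds=+  new=+  stable
  step 2. node 1  ⊔preds=+  new=⊤  old=+  +wl: 0
  step 3. node 2  ⊔preds=⊥  new=+  stable
  step 4. node 0  ⊔preds=⊤  new=⊤  old=+  +wl: 1
  step 5. node 1  ⊔preds=⊤  new=⊤  stable

Least fixpoint reached:
  node 0: ⊤
  node 1: ⊤
  node 2: +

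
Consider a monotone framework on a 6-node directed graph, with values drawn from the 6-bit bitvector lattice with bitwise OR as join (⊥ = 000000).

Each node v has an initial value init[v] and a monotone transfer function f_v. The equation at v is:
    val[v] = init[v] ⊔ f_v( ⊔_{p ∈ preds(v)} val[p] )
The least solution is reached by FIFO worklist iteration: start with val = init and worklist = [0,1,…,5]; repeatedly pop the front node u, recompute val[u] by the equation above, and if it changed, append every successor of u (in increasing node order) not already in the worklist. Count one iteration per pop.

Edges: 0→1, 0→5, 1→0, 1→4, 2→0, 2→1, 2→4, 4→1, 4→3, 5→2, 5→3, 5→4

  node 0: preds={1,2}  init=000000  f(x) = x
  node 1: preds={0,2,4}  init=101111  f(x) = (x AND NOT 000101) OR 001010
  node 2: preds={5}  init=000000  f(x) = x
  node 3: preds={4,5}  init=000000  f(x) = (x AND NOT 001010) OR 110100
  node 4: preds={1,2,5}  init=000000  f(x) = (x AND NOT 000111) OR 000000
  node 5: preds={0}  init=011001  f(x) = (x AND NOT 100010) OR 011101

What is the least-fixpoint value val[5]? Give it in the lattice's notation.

011101

Iteration log — 14 steps:
  step 1. node 0  ⊔preds=101111  new=101111  old=000000  +wl: 
  step 2. node 1  ⊔preds=101111  new=101111  stable
  step 3. node 2  ⊔preds=011001  new=011001  old=000000  +wl: 0,1
  step 4. node 3  ⊔preds=011001  new=110101  old=000000  +wl: 
  step 5. node 4  ⊔preds=111111  new=111000  old=000000  +wl: 3
  step 6. node 5  ⊔preds=101111  new=011101  old=011001  +wl: 2,4
  step 7. node 0  ⊔preds=111111  new=111111  old=101111  +wl: 5
  step 8. node 1  ⊔preds=111111  new=111111  old=101111  +wl: 0
  step 9. node 3  ⊔preds=111101  new=110101  stable
  step 10. node 2  ⊔preds=011101  new=011101  old=011001  +wl: 1
  step 11. node 4  ⊔preds=111111  new=111000  stable
  step 12. node 5  ⊔preds=111111  new=011101  stable
  step 13. node 0  ⊔preds=111111  new=111111  stable
  step 14. node 1  ⊔preds=111111  new=111111  stable

Least fixpoint reached:
  node 0: 111111
  node 1: 111111
  node 2: 011101
  node 3: 110101
  node 4: 111000
  node 5: 011101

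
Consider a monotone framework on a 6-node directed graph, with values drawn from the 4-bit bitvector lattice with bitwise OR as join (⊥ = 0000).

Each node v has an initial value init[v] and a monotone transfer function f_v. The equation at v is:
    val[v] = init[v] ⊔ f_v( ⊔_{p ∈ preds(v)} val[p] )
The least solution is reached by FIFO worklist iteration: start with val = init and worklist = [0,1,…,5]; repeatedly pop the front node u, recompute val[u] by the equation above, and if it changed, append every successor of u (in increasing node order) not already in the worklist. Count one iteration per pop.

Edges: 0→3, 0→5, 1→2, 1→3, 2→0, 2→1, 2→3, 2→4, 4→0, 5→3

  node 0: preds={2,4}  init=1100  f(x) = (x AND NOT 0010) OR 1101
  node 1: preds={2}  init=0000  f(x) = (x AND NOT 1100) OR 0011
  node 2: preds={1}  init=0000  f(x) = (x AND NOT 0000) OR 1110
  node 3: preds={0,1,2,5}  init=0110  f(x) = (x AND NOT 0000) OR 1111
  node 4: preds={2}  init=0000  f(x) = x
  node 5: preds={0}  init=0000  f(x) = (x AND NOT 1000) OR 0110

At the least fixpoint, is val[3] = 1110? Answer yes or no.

no

Iteration log — 9 steps:
  step 1. node 0  ⊔preds=0000  new=1101  old=1100  +wl: 
  step 2. node 1  ⊔preds=0000  new=0011  old=0000  +wl: 
  step 3. node 2  ⊔preds=0011  new=1111  old=0000  +wl: 0,1
  step 4. node 3  ⊔preds=1111  new=1111  old=0110  +wl: 
  step 5. node 4  ⊔preds=1111  new=1111  old=0000  +wl: 
  step 6. node 5  ⊔preds=1101  new=0111  old=0000  +wl: 3
  step 7. node 0  ⊔preds=1111  new=1101  stable
  step 8. node 1  ⊔preds=1111  new=0011  stable
  step 9. node 3  ⊔preds=1111  new=1111  stable

Least fixpoint reached:
  node 0: 1101
  node 1: 0011
  node 2: 1111
  node 3: 1111
  node 4: 1111
  node 5: 0111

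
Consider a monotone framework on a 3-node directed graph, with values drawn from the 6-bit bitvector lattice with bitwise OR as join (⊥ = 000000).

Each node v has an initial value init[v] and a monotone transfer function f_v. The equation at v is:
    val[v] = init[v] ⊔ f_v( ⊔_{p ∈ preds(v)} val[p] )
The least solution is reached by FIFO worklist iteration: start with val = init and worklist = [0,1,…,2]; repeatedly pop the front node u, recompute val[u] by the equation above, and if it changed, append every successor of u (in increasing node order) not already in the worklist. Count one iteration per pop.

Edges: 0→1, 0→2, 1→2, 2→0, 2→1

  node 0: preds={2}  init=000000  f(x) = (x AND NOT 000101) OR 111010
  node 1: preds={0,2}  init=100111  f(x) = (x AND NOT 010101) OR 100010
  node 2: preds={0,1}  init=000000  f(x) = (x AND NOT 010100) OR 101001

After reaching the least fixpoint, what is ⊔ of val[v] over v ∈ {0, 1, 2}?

Iteration log — 5 steps:
  step 1. node 0  ⊔preds=000000  new=111010  old=000000  +wl: 
  step 2. node 1  ⊔preds=111010  new=101111  old=100111  +wl: 
  step 3. node 2  ⊔preds=111111  new=101011  old=000000  +wl: 0,1
  step 4. node 0  ⊔preds=101011  new=111010  stable
  step 5. node 1  ⊔preds=111011  new=101111  stable

Least fixpoint reached:
  node 0: 111010
  node 1: 101111
  node 2: 101011

111111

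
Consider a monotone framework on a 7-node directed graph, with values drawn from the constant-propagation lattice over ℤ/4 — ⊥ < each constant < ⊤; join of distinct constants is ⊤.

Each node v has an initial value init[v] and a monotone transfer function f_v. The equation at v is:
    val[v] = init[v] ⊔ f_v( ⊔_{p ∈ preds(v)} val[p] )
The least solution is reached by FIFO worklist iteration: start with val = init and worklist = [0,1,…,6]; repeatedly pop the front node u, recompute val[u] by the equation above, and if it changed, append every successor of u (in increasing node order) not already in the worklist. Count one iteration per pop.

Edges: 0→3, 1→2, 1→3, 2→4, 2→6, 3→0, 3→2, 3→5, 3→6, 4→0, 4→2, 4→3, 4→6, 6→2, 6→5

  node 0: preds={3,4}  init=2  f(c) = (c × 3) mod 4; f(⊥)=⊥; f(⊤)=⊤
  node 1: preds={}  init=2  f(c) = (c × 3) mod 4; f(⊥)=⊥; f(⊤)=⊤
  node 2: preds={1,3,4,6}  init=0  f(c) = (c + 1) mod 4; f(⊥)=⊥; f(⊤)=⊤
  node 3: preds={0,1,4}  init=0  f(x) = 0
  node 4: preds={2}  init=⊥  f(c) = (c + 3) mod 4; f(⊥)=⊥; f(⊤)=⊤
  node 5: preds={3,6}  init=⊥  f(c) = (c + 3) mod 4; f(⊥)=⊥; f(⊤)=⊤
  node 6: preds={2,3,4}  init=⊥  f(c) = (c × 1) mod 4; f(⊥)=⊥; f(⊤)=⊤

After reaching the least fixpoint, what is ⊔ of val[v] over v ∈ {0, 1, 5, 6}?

⊤

Iteration log — 11 steps:
  step 1. node 0  ⊔preds=0  new=⊤  old=2  +wl: 
  step 2. node 1  ⊔preds=⊥  new=2  stable
  step 3. node 2  ⊔preds=⊤  new=⊤  old=0  +wl: 
  step 4. node 3  ⊔preds=⊤  new=0  stable
  step 5. node 4  ⊔preds=⊤  new=⊤  old=⊥  +wl: 0,2,3
  step 6. node 5  ⊔preds=0  new=3  old=⊥  +wl: 
  step 7. node 6  ⊔preds=⊤  new=⊤  old=⊥  +wl: 5
  step 8. node 0  ⊔preds=⊤  new=⊤  stable
  step 9. node 2  ⊔preds=⊤  new=⊤  stable
  step 10. node 3  ⊔preds=⊤  new=0  stable
  step 11. node 5  ⊔preds=⊤  new=⊤  old=3  +wl: 

Least fixpoint reached:
  node 0: ⊤
  node 1: 2
  node 2: ⊤
  node 3: 0
  node 4: ⊤
  node 5: ⊤
  node 6: ⊤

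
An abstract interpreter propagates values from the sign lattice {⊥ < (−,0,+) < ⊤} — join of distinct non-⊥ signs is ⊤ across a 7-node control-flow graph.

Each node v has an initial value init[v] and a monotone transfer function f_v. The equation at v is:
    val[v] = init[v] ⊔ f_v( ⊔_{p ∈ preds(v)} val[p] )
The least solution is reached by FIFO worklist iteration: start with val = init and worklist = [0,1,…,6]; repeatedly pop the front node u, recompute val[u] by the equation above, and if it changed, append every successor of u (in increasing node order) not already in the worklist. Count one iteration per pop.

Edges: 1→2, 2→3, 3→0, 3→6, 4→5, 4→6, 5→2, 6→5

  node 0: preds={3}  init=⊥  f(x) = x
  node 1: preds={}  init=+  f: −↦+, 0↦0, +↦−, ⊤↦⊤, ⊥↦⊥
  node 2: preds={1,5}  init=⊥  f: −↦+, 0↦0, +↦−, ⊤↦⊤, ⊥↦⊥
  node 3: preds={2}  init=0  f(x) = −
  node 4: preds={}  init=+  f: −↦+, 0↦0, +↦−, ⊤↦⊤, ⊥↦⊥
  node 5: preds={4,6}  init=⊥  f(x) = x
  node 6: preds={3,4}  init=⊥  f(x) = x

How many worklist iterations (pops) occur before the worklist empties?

Worklist (12 pops):
  #1 pop 0: in=0 → 0 (was ⊥); enqueue []
  #2 pop 1: in=⊥ → + (no change)
  #3 pop 2: in=+ → − (was ⊥); enqueue []
  #4 pop 3: in=− → ⊤ (was 0); enqueue [0]
  #5 pop 4: in=⊥ → + (no change)
  #6 pop 5: in=+ → + (was ⊥); enqueue [2]
  #7 pop 6: in=⊤ → ⊤ (was ⊥); enqueue [5]
  #8 pop 0: in=⊤ → ⊤ (was 0); enqueue []
  #9 pop 2: in=+ → − (no change)
  #10 pop 5: in=⊤ → ⊤ (was +); enqueue [2]
  #11 pop 2: in=⊤ → ⊤ (was −); enqueue [3]
  #12 pop 3: in=⊤ → ⊤ (no change)

Fixpoint:
  val[0] = ⊤
  val[1] = +
  val[2] = ⊤
  val[3] = ⊤
  val[4] = +
  val[5] = ⊤
  val[6] = ⊤

12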